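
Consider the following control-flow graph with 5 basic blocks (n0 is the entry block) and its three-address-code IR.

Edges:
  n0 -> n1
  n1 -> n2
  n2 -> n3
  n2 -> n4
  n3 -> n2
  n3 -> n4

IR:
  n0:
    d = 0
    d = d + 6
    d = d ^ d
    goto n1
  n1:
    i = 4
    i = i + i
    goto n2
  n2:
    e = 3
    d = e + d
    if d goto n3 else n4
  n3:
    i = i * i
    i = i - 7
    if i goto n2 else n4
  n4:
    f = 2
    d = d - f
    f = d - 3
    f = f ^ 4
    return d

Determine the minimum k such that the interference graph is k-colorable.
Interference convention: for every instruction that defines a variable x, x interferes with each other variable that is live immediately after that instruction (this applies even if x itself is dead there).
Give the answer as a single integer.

Answer: 3

Derivation:
Per-block:
  n0: def={d} ue=∅
  n1: def={i} ue=∅
  n2: def={d,e} ue={d}
  n3: def={i} ue={i}
  n4: def={d,f} ue={d}

Backward fixpoint:
  n0: in=∅ out={d}
  n1: in={d} out={d,i}
  n2: in={d,i} out={d,i}
  n3: in={d,i} out={d,i}
  n4: in={d} out=∅

Interfere edges:
  d↔{e,f,i}
  e↔{d,i}
  f↔{d}
  i↔{d,e}

Chromatic number:
  {d,e,i} pairwise interfere (3-clique) ⇒ χ ≥ 3
  3-colouring: r0={d}  r1={e,f}  r2={i}
  χ = 3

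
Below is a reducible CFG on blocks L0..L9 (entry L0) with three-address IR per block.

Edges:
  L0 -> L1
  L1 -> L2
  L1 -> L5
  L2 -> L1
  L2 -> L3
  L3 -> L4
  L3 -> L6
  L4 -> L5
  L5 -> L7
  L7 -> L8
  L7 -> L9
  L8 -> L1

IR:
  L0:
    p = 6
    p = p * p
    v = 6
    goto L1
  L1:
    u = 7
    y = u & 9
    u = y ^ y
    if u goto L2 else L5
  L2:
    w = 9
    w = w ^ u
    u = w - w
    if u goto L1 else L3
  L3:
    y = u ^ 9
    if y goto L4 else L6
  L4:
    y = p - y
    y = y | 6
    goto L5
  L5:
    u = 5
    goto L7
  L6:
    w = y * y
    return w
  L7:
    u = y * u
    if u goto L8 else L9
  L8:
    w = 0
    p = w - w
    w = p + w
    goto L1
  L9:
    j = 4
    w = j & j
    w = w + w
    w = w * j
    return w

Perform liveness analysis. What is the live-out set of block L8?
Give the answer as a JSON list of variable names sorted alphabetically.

Block summaries:
  L0 def {p,v} use ∅
  L1 def {u,y} use ∅
  L2 def {u,w} use {u}
  L3 def {y} use {u}
  L4 def {y} use {p,y}
  L5 def {u} use ∅
  L6 def {w} use {y}
  L7 def {u} use {u,y}
  L8 def {p,w} use ∅
  L9 def {j,w} use ∅

Liveness:
  live L0: ∅→{p}
  live L1: {p}→{p,u,y}
  live L2: {p,u}→{p,u}
  live L3: {p,u}→{p,y}
  live L4: {p,y}→{y}
  live L5: {y}→{u,y}
  live L6: {y}→∅
  live L7: {u,y}→∅
  live L8: ∅→{p}
  live L9: ∅→∅

live-out(L8) = ["p"]

Answer: ["p"]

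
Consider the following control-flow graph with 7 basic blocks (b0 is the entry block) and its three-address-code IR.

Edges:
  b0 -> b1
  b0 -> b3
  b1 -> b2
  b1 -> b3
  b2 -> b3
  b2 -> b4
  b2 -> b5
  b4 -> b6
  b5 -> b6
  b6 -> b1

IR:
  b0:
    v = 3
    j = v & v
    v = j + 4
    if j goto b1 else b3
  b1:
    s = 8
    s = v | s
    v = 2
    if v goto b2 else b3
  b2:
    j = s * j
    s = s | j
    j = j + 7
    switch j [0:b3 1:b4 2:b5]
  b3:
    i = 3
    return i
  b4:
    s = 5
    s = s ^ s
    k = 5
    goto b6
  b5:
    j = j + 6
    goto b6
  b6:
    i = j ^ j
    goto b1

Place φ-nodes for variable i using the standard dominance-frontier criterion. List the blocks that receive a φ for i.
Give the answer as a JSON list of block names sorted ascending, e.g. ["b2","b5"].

Answer: ["b1", "b3"]

Analysis:
idom tree: b1←b0 b2←b1 b3←b0 b4←b2 b5←b2 b6←b2
Dom at joins:
  b1: preds {b0,b6}: {b0} ∩ {b0,b1,b2,b6} = {b0}; idom=b0
  b3: preds {b0,b1,b2}: {b0} ∩ {b0,b1} ∩ {b0,b1,b2} = {b0}; idom=b0
  b6: preds {b4,b5}: {b0,b1,b2,b4} ∩ {b0,b1,b2,b5} = {b0,b1,b2}; idom=b2

DF derivation:
  b1←b0: walk · to b0
  b1←b6: walk b6→b2→b1 to b0
  b3←b0: walk · to b0
  b3←b1: walk b1 to b0
  b3←b2: walk b2→b1 to b0
  b6←b4: walk b4 to b2
  b6←b5: walk b5 to b2
  b0: DF=∅
  b1: DF={b1,b3}
  b2: DF={b1,b3}
  b3: DF=∅
  b4: DF={b6}
  b5: DF={b6}
  b6: DF={b1}

φ for i: defs {b3,b6}
  DF⁺ = {b1,b3}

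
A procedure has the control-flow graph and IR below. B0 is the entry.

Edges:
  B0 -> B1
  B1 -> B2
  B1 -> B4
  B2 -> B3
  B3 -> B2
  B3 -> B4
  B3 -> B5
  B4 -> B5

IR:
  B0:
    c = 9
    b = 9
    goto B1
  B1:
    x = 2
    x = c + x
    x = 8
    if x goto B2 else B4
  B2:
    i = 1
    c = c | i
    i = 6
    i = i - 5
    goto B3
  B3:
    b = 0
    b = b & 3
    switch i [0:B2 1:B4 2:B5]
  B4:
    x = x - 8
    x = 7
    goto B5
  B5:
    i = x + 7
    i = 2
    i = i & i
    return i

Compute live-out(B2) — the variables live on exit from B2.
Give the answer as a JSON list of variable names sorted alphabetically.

Per-block:
  B0: def={b,c} ue=∅
  B1: def={x} ue={c}
  B2: def={c,i} ue={c}
  B3: def={b} ue={i}
  B4: def={x} ue={x}
  B5: def={i} ue={x}

Live sets:
  B0 li=∅ lo={c}
  B1 li={c} lo={c,x}
  B2 li={c,x} lo={c,i,x}
  B3 li={c,i,x} lo={c,x}
  B4 li={x} lo={x}
  B5 li={x} lo=∅

live-out(B2) = ["c", "i", "x"]

Answer: ["c", "i", "x"]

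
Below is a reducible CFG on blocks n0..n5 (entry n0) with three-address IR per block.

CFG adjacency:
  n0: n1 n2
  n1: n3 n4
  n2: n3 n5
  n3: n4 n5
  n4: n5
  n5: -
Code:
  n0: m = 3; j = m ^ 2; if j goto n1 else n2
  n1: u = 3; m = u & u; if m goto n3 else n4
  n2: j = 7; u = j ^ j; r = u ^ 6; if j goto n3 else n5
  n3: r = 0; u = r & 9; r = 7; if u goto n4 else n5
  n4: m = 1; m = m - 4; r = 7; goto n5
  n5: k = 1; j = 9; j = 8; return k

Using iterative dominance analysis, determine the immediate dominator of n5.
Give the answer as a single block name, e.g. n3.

Answer: n0

Derivation:
idom tree: n1←n0 n2←n0 n3←n0 n4←n0 n5←n0
Join-block Dom:
  n3: preds {n1,n2}: {n0,n1} ∩ {n0,n2} = {n0}; idom=n0
  n4: preds {n1,n3}: {n0,n1} ∩ {n0,n3} = {n0}; idom=n0
  n5: preds {n2,n3,n4}: {n0,n2} ∩ {n0,n3} ∩ {n0,n4} = {n0}; idom=n0

idom(n5) = n0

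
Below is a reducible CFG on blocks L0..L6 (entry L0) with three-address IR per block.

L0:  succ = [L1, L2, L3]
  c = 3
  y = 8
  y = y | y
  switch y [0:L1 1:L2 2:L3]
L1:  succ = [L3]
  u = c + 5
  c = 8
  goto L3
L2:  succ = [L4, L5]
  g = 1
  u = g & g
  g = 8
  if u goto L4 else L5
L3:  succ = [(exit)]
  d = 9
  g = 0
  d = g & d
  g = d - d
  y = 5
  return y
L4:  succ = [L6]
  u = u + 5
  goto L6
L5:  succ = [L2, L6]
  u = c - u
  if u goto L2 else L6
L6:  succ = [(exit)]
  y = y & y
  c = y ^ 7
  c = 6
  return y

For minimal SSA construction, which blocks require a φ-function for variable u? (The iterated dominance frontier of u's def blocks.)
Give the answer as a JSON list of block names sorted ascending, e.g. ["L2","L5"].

Answer: ["L2", "L3", "L6"]

Analysis:
idom tree: L1←L0 L2←L0 L3←L0 L4←L2 L5←L2 L6←L2
Dom at joins:
  L2: preds {L0,L5}: {L0} ∩ {L0,L2,L5} = {L0}; idom=L0
  L3: preds {L0,L1}: {L0} ∩ {L0,L1} = {L0}; idom=L0
  L6: preds {L4,L5}: {L0,L2,L4} ∩ {L0,L2,L5} = {L0,L2}; idom=L2

DF derivation:
  join L2 pred L0: · stop@L0
  join L2 pred L5: L5→L2 stop@L0
  join L3 pred L0: · stop@L0
  join L3 pred L1: L1 stop@L0
  join L6 pred L4: L4 stop@L2
  join L6 pred L5: L5 stop@L2
  L0 → ∅
  L1 → {L3}
  L2 → {L2}
  L3 → ∅
  L4 → {L6}
  L5 → {L2,L6}
  L6 → ∅

φ for u: defs {L1,L2,L4,L5}
  DF⁺ = {L2,L3,L6}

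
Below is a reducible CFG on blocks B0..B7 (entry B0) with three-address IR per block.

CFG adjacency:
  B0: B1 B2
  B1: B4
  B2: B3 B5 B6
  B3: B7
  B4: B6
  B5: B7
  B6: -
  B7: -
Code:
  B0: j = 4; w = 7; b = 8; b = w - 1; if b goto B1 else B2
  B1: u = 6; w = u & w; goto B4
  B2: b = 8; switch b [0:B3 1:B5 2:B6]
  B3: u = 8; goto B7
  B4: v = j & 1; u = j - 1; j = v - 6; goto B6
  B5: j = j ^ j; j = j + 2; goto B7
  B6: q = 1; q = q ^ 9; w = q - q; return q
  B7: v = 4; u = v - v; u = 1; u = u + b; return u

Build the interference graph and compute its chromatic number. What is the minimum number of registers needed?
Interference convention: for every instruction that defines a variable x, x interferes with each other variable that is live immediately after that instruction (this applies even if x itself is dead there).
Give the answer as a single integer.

Per-block:
  B0: def={b,j,w} ue=∅
  B1: def={u,w} ue={w}
  B2: def={b} ue=∅
  B3: def={u} ue=∅
  B4: def={j,u,v} ue={j}
  B5: def={j} ue={j}
  B6: def={q,w} ue=∅
  B7: def={u,v} ue={b}

Backward fixpoint:
  live B0: ∅→{j,w}
  live B1: {j,w}→{j}
  live B2: {j}→{b,j}
  live B3: {b}→{b}
  live B4: {j}→∅
  live B5: {b,j}→{b}
  live B6: ∅→∅
  live B7: {b}→∅

Conflict graph:
  b — {j,u,v,w}
  j — {b,u,v,w}
  q — {w}
  u — {b,j,v,w}
  v — {b,j,u}
  w — {b,j,q,u}

Chromatic number:
  {b,j,u,v} pairwise interfere (4-clique) ⇒ χ ≥ 4
  4-colouring: R0={b,q}  R1={j}  R2={u}  R3={v,w}
  χ = 4

Answer: 4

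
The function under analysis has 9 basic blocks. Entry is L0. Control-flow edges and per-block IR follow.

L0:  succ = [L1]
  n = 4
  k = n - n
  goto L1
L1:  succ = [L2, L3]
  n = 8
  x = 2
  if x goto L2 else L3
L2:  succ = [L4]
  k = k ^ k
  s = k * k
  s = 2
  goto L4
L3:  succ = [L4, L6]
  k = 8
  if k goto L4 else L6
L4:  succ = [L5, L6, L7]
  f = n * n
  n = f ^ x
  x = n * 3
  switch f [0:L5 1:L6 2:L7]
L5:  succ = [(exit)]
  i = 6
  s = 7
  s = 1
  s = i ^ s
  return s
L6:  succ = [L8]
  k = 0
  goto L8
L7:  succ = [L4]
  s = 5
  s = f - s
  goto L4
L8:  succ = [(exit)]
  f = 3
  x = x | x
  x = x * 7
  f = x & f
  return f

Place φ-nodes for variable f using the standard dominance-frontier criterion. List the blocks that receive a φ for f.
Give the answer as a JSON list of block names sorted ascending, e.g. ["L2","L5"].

Answer: ["L4", "L6"]

Analysis:
idom tree: L1←L0 L2←L1 L3←L1 L4←L1 L5←L4 L6←L1 L7←L4 L8←L6
Join-block Dom:
  L4: preds {L2,L3,L7}: {L0,L1,L2} ∩ {L0,L1,L3} ∩ {L0,L1,L4,L7} = {L0,L1}; idom=L1
  L6: preds {L3,L4}: {L0,L1,L3} ∩ {L0,L1,L4} = {L0,L1}; idom=L1

DF walk-up:
  L4←L2: walk L2 to L1
  L4←L3: walk L3 to L1
  L4←L7: walk L7→L4 to L1
  L6←L3: walk L3 to L1
  L6←L4: walk L4 to L1
  DF(L0)=∅
  DF(L1)=∅
  DF(L2)={L4}
  DF(L3)={L4,L6}
  DF(L4)={L4,L6}
  DF(L5)=∅
  DF(L6)=∅
  DF(L7)={L4}
  DF(L8)=∅

φ for f: defs {L4,L8}
  DF⁺ = {L4,L6}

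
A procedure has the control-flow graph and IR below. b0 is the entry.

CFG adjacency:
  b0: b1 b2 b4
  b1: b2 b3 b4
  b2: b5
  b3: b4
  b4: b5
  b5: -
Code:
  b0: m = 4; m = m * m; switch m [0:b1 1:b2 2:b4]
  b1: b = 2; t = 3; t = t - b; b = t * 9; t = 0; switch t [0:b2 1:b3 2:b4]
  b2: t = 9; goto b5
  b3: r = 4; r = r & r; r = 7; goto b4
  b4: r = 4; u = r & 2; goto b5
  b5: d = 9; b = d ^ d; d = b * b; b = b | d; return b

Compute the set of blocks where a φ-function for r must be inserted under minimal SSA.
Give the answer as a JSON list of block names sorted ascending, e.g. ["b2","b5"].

Answer: ["b4", "b5"]

Derivation:
idom tree: b1←b0 b2←b0 b3←b1 b4←b0 b5←b0
Dom at joins:
  b2: preds {b0,b1}: {b0} ∩ {b0,b1} = {b0}; idom=b0
  b4: preds {b0,b1,b3}: {b0} ∩ {b0,b1} ∩ {b0,b1,b3} = {b0}; idom=b0
  b5: preds {b2,b4}: {b0,b2} ∩ {b0,b4} = {b0}; idom=b0

DF walk-up:
  b2←b0: walk · to b0
  b2←b1: walk b1 to b0
  b4←b0: walk · to b0
  b4←b1: walk b1 to b0
  b4←b3: walk b3→b1 to b0
  b5←b2: walk b2 to b0
  b5←b4: walk b4 to b0
  b0 → ∅
  b1 → {b2,b4}
  b2 → {b5}
  b3 → {b4}
  b4 → {b5}
  b5 → ∅

φ for r: defs {b3,b4}
  DF⁺ = {b4,b5}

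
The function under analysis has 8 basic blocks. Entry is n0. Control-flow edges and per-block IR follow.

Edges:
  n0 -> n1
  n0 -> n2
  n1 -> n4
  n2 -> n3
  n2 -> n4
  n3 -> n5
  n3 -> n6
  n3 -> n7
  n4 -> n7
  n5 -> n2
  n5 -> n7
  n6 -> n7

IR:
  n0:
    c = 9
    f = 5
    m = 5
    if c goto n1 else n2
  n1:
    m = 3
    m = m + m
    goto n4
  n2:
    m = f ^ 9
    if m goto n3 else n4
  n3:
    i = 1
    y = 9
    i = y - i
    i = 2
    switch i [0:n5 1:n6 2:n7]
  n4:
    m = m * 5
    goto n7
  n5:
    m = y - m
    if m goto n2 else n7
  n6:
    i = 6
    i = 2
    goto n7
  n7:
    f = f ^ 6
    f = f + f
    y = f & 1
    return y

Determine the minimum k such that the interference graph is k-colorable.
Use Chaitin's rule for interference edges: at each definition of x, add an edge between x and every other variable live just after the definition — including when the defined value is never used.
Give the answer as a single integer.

Answer: 4

Analysis:
def/use:
  n0: def={c,f,m} ue=∅
  n1: def={m} ue=∅
  n2: def={m} ue={f}
  n3: def={i,y} ue=∅
  n4: def={m} ue={m}
  n5: def={m} ue={m,y}
  n6: def={i} ue=∅
  n7: def={f,y} ue={f}

Live sets:
  n0: in=∅ out={f}
  n1: in={f} out={f,m}
  n2: in={f} out={f,m}
  n3: in={f,m} out={f,m,y}
  n4: in={f,m} out={f}
  n5: in={f,m,y} out={f}
  n6: in={f} out={f}
  n7: in={f} out=∅

Conflict graph:
  c — {f,m}
  f — {c,i,m,y}
  i — {f,m,y}
  m — {c,f,i,y}
  y — {f,i,m}

Chromatic number:
  clique {f,i,m,y} ⇒ need ≥ 4
  assign c→R2 f→R0 i→R2 m→R1 y→R3 — no edge inside a register ⇒ χ ≤ 4
  χ = 4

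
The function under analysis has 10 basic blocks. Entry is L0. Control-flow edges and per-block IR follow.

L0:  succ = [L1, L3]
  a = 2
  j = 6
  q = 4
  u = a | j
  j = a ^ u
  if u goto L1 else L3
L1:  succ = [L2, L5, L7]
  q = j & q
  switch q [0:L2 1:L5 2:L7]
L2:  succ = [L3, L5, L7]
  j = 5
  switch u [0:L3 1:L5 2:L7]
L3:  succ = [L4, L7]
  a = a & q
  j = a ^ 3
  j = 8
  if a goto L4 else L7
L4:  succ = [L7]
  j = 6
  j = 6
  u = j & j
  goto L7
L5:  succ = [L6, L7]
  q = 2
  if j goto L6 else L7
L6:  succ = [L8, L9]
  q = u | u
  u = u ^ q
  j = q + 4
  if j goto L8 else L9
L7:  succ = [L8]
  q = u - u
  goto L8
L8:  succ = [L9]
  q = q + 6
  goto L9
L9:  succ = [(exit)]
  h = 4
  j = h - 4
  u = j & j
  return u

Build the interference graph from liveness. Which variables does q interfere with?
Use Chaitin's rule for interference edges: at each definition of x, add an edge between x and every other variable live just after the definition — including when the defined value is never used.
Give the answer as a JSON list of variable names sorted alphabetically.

Answer: ["a", "j", "u"]

Working:
Block summaries:
  L0 def {a,j,q,u} use ∅
  L1 def {q} use {j,q}
  L2 def {j} use {u}
  L3 def {a,j} use {a,q}
  L4 def {j,u} use ∅
  L5 def {q} use {j}
  L6 def {j,q,u} use {u}
  L7 def {q} use {u}
  L8 def {q} use {q}
  L9 def {h,j,u} use ∅

Backward fixpoint:
  live L0: ∅→{a,j,q,u}
  live L1: {a,j,q,u}→{a,j,q,u}
  live L2: {a,q,u}→{a,j,q,u}
  live L3: {a,q,u}→{u}
  live L4: ∅→{u}
  live L5: {j,u}→{u}
  live L6: {u}→{q}
  live L7: {u}→{q}
  live L8: {q}→∅
  live L9: ∅→∅

Interference:
  a — {j,q,u}
  h — ∅
  j — {a,q,u}
  q — {a,j,u}
  u — {a,j,q}

N(q) = ["a", "j", "u"]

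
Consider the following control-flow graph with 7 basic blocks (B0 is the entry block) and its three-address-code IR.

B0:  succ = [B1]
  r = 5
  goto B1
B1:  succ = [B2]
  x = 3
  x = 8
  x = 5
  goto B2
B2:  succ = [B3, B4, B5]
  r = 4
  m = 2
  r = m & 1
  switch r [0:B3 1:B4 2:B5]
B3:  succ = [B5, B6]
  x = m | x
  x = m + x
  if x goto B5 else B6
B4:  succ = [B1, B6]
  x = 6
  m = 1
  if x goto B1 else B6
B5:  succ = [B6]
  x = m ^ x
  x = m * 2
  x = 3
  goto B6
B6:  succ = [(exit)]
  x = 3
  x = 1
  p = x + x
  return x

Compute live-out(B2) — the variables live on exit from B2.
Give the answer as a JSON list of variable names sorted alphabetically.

Answer: ["m", "x"]

Analysis:
def/use:
  B0 def {r} use ∅
  B1 def {x} use ∅
  B2 def {m,r} use ∅
  B3 def {x} use {m,x}
  B4 def {m,x} use ∅
  B5 def {x} use {m,x}
  B6 def {p,x} use ∅

Live sets:
  B0: in=∅ out=∅
  B1: in=∅ out={x}
  B2: in={x} out={m,x}
  B3: in={m,x} out={m,x}
  B4: in=∅ out=∅
  B5: in={m,x} out=∅
  B6: in=∅ out=∅

live-out(B2) = ["m", "x"]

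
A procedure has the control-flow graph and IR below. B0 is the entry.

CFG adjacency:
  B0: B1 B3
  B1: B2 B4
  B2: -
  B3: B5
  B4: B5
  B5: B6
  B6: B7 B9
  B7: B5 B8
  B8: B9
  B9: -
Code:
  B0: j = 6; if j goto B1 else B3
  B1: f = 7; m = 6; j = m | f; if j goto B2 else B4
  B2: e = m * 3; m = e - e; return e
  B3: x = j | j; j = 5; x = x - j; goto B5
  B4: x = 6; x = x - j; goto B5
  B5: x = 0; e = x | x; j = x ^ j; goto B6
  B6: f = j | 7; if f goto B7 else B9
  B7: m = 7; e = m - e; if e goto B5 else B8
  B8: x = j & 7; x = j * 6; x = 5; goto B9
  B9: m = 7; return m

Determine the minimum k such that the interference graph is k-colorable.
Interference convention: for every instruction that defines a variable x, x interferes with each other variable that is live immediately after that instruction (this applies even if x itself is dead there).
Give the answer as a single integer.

Answer: 4

Analysis:
Per-block:
  B0: def={j} ue=∅
  B1: def={f,j,m} ue=∅
  B2: def={e,m} ue={m}
  B3: def={j,x} ue={j}
  B4: def={x} ue={j}
  B5: def={e,j,x} ue={j}
  B6: def={f} ue={j}
  B7: def={e,m} ue={e}
  B8: def={x} ue={j}
  B9: def={m} ue=∅

Live sets:
  B0: in=∅ out={j}
  B1: in=∅ out={j,m}
  B2: in={m} out=∅
  B3: in={j} out={j}
  B4: in={j} out={j}
  B5: in={j} out={e,j}
  B6: in={e,j} out={e,j}
  B7: in={e,j} out={j}
  B8: in={j} out=∅
  B9: in=∅ out=∅

Interference:
  e: {f,j,m,x}
  f: {e,j,m}
  j: {e,f,m,x}
  m: {e,f,j}
  x: {e,j}

Chromatic number:
  lower bound: {e,f,j,m} mutually conflict ⇒ χ ≥ 4
  assign e→r0 f→r2 j→r1 m→r3 x→r2 — no edge inside a register ⇒ χ ≤ 4
  χ = 4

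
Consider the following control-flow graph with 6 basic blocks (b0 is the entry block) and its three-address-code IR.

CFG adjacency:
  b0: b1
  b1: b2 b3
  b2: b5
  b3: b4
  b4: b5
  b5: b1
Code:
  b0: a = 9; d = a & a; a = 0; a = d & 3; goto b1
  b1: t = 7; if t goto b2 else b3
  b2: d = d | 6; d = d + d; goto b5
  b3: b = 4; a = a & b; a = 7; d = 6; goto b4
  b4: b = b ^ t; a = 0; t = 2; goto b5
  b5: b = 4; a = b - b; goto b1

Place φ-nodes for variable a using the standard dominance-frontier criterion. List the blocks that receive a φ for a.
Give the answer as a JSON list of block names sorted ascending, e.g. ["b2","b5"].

idom tree: b1←b0 b2←b1 b3←b1 b4←b3 b5←b1
Dom at joins:
  b1: preds {b0,b5}: {b0} ∩ {b0,b1,b5} = {b0}; idom=b0
  b5: preds {b2,b4}: {b0,b1,b2} ∩ {b0,b1,b3,b4} = {b0,b1}; idom=b1

Frontier:
  join b1 pred b0: · stop@b0
  join b1 pred b5: b5→b1 stop@b0
  join b5 pred b2: b2 stop@b1
  join b5 pred b4: b4→b3 stop@b1
  DF(b0)=∅
  DF(b1)={b1}
  DF(b2)={b5}
  DF(b3)={b5}
  DF(b4)={b5}
  DF(b5)={b1}

φ for a: defs {b0,b3,b4,b5}
  DF⁺ = {b1,b5}

Answer: ["b1", "b5"]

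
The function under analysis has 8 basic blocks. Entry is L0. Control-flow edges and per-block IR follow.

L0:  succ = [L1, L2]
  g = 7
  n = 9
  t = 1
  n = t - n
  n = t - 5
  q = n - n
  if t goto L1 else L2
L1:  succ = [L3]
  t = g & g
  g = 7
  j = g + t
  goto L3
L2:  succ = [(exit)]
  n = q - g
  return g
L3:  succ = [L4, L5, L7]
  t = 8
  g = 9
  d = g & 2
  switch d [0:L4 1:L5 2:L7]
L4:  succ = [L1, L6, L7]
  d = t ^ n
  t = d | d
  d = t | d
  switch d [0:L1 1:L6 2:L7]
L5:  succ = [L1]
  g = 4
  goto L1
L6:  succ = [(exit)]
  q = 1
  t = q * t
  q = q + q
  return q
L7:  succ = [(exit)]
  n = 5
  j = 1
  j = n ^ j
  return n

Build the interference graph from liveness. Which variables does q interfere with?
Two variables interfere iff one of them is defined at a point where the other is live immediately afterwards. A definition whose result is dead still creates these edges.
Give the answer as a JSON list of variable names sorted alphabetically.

Block summaries:
  L0 def {g,n,q,t} use ∅
  L1 def {g,j,t} use {g}
  L2 def {n} use {g,q}
  L3 def {d,g,t} use ∅
  L4 def {d,t} use {n,t}
  L5 def {g} use ∅
  L6 def {q,t} use {t}
  L7 def {j,n} use ∅

Liveness:
  L0: in=∅ out={g,n,q}
  L1: in={g,n} out={n}
  L2: in={g,q} out=∅
  L3: in={n} out={g,n,t}
  L4: in={g,n,t} out={g,n,t}
  L5: in={n} out={g,n}
  L6: in={t} out=∅
  L7: in=∅ out=∅

Conflict graph:
  d — {g,n,t}
  g — {d,n,q,t}
  j — {n}
  n — {d,g,j,q,t}
  q — {g,n,t}
  t — {d,g,n,q}

N(q) = ["g", "n", "t"]

Answer: ["g", "n", "t"]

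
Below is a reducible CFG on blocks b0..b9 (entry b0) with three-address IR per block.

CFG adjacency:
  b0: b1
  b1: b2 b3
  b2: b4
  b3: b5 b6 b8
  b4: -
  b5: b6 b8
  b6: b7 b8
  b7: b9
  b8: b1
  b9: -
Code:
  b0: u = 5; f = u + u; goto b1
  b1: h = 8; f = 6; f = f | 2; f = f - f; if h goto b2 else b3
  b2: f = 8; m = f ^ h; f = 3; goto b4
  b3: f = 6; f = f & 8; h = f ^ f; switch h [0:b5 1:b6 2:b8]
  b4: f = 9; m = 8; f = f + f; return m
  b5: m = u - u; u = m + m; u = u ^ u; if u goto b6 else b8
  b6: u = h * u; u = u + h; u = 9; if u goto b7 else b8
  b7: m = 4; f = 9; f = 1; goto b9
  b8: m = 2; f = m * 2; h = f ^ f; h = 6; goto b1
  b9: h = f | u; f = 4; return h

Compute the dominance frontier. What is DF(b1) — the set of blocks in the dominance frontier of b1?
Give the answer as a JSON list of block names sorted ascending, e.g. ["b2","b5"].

idom tree: b1←b0 b2←b1 b3←b1 b4←b2 b5←b3 b6←b3 b7←b6 b8←b3 b9←b7
Dom at joins:
  b1: preds {b0,b8}: {b0} ∩ {b0,b1,b3,b8} = {b0}; idom=b0
  b6: preds {b3,b5}: {b0,b1,b3} ∩ {b0,b1,b3,b5} = {b0,b1,b3}; idom=b3
  b8: preds {b3,b5,b6}: {b0,b1,b3} ∩ {b0,b1,b3,b5} ∩ {b0,b1,b3,b6} = {b0,b1,b3}; idom=b3

Frontier:
  b1←b0: walk · to b0
  b1←b8: walk b8→b3→b1 to b0
  b6←b3: walk · to b3
  b6←b5: walk b5 to b3
  b8←b3: walk · to b3
  b8←b5: walk b5 to b3
  b8←b6: walk b6 to b3
  DF(b0)=∅
  DF(b1)={b1}
  DF(b2)=∅
  DF(b3)={b1}
  DF(b4)=∅
  DF(b5)={b6,b8}
  DF(b6)={b8}
  DF(b7)=∅
  DF(b8)={b1}
  DF(b9)=∅

DF(b1) = ["b1"]

Answer: ["b1"]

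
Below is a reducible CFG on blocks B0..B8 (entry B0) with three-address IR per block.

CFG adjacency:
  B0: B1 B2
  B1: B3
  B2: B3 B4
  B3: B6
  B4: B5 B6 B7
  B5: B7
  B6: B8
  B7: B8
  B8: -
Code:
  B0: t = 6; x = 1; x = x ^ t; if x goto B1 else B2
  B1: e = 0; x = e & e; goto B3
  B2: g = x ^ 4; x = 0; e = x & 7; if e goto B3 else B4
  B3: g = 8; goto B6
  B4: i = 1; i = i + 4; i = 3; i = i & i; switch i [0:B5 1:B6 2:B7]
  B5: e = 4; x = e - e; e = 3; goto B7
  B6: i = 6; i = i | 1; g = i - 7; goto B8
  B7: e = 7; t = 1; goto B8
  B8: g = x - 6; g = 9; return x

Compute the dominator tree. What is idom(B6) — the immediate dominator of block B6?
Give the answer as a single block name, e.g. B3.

Answer: B0

Analysis:
idom tree: B1←B0 B2←B0 B3←B0 B4←B2 B5←B4 B6←B0 B7←B4 B8←B0
Dom at joins:
  B3: preds {B1,B2}: {B0,B1} ∩ {B0,B2} = {B0}; idom=B0
  B6: preds {B3,B4}: {B0,B3} ∩ {B0,B2,B4} = {B0}; idom=B0
  B7: preds {B4,B5}: {B0,B2,B4} ∩ {B0,B2,B4,B5} = {B0,B2,B4}; idom=B4
  B8: preds {B6,B7}: {B0,B6} ∩ {B0,B2,B4,B7} = {B0}; idom=B0

idom(B6) = B0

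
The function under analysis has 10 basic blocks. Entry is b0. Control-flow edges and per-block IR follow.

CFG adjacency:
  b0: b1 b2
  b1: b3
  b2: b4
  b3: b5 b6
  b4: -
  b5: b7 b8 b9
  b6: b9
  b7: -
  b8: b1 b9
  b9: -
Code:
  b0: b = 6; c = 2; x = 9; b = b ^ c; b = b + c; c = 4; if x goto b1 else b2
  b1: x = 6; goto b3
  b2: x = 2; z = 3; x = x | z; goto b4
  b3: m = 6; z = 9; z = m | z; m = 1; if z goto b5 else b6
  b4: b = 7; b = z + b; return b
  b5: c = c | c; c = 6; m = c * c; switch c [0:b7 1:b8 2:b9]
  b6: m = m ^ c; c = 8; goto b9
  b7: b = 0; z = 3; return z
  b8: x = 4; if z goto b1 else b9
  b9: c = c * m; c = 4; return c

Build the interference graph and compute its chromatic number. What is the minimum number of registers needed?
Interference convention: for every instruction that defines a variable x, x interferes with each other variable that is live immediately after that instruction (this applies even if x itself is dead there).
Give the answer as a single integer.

Answer: 4

Working:
def/use:
  b0 def {b,c,x} use ∅
  b1 def {x} use ∅
  b2 def {x,z} use ∅
  b3 def {m,z} use ∅
  b4 def {b} use {z}
  b5 def {c,m} use {c}
  b6 def {c,m} use {c,m}
  b7 def {b,z} use ∅
  b8 def {x} use {z}
  b9 def {c} use {c,m}

Backward fixpoint:
  b0 li=∅ lo={c}
  b1 li={c} lo={c}
  b2 li=∅ lo={z}
  b3 li={c} lo={c,m,z}
  b4 li={z} lo=∅
  b5 li={c,z} lo={c,m,z}
  b6 li={c,m} lo={c,m}
  b7 li=∅ lo=∅
  b8 li={c,m,z} lo={c,m}
  b9 li={c,m} lo=∅

Interfere edges:
  b: {c,x,z}
  c: {b,m,x,z}
  m: {c,x,z}
  x: {b,c,m,z}
  z: {b,c,m,x}

Colouring:
  {b,c,x,z} pairwise interfere (4-clique) ⇒ χ ≥ 4
  4-colouring: r0={c}  r1={x}  r2={z}  r3={b,m}
  χ = 4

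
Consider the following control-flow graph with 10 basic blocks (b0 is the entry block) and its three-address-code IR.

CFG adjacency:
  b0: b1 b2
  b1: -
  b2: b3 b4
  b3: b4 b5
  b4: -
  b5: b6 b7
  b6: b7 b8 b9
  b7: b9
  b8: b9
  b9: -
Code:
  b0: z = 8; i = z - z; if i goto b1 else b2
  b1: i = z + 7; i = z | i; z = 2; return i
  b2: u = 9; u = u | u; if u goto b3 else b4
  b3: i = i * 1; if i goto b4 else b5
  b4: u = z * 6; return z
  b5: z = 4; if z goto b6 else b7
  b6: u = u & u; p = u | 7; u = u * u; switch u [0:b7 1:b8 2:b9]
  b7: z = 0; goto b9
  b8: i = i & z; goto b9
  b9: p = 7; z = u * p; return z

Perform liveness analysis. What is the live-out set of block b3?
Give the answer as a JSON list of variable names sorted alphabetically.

Answer: ["i", "u", "z"]

Analysis:
def/use:
  b0: {i,z} / ∅
  b1: {i,z} / {z}
  b2: {u} / ∅
  b3: {i} / {i}
  b4: {u} / {z}
  b5: {z} / ∅
  b6: {p,u} / {u}
  b7: {z} / ∅
  b8: {i} / {i,z}
  b9: {p,z} / {u}

Live sets:
  b0 li=∅ lo={i,z}
  b1 li={z} lo=∅
  b2 li={i,z} lo={i,u,z}
  b3 li={i,u,z} lo={i,u,z}
  b4 li={z} lo=∅
  b5 li={i,u} lo={i,u,z}
  b6 li={i,u,z} lo={i,u,z}
  b7 li={u} lo={u}
  b8 li={i,u,z} lo={u}
  b9 li={u} lo=∅

live-out(b3) = ["i", "u", "z"]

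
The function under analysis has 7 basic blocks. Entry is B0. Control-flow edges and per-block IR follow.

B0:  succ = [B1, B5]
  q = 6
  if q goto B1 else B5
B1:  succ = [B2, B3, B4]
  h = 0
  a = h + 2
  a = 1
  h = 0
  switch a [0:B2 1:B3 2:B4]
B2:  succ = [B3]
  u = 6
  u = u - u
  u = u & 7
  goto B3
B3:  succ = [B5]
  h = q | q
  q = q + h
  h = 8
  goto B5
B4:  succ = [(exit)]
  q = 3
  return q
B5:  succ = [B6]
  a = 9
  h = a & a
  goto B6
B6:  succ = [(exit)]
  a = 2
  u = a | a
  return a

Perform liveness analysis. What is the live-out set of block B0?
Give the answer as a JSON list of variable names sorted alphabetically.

Answer: ["q"]

Derivation:
Block summaries:
  B0: def={q} ue=∅
  B1: def={a,h} ue=∅
  B2: def={u} ue=∅
  B3: def={h,q} ue={q}
  B4: def={q} ue=∅
  B5: def={a,h} ue=∅
  B6: def={a,u} ue=∅

Liveness:
  live B0: ∅→{q}
  live B1: {q}→{q}
  live B2: {q}→{q}
  live B3: {q}→∅
  live B4: ∅→∅
  live B5: ∅→∅
  live B6: ∅→∅

live-out(B0) = ["q"]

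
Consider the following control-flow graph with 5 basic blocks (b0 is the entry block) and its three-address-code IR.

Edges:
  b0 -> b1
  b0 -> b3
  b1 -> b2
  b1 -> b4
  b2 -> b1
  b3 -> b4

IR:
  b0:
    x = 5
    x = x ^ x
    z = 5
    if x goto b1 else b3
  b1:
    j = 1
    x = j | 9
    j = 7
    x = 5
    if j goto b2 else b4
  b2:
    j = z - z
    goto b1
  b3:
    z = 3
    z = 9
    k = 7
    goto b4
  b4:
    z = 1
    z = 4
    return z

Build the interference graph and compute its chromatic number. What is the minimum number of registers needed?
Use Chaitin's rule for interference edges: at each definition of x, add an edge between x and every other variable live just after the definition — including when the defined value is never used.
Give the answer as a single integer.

Answer: 3

Analysis:
Block summaries:
  b0 def {x,z} use ∅
  b1 def {j,x} use ∅
  b2 def {j} use {z}
  b3 def {k,z} use ∅
  b4 def {z} use ∅

Liveness:
  b0 li=∅ lo={z}
  b1 li={z} lo={z}
  b2 li={z} lo={z}
  b3 li=∅ lo=∅
  b4 li=∅ lo=∅

Interference:
  j↔{x,z}
  k↔∅
  x↔{j,z}
  z↔{j,x}

Colouring:
  lower bound: {j,x,z} mutually conflict ⇒ χ ≥ 3
  assign j→r0 k→r0 x→r1 z→r2 — no edge inside a register ⇒ χ ≤ 3
  χ = 3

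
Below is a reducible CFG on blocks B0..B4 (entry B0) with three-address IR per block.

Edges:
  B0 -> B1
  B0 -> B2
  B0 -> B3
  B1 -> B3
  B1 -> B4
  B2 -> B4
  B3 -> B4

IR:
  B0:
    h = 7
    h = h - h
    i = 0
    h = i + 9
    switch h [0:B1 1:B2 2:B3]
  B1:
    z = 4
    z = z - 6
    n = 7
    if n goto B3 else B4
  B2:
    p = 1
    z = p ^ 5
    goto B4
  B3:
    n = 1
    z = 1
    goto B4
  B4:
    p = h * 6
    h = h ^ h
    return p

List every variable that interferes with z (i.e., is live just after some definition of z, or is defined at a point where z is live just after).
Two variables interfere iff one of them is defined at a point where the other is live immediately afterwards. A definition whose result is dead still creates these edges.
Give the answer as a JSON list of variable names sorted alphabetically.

Per-block:
  B0 def {h,i} use ∅
  B1 def {n,z} use ∅
  B2 def {p,z} use ∅
  B3 def {n,z} use ∅
  B4 def {h,p} use {h}

Backward fixpoint:
  B0: in=∅ out={h}
  B1: in={h} out={h}
  B2: in={h} out={h}
  B3: in={h} out={h}
  B4: in={h} out=∅

Interference:
  h↔{n,p,z}
  i↔∅
  n↔{h}
  p↔{h}
  z↔{h}

N(z) = ["h"]

Answer: ["h"]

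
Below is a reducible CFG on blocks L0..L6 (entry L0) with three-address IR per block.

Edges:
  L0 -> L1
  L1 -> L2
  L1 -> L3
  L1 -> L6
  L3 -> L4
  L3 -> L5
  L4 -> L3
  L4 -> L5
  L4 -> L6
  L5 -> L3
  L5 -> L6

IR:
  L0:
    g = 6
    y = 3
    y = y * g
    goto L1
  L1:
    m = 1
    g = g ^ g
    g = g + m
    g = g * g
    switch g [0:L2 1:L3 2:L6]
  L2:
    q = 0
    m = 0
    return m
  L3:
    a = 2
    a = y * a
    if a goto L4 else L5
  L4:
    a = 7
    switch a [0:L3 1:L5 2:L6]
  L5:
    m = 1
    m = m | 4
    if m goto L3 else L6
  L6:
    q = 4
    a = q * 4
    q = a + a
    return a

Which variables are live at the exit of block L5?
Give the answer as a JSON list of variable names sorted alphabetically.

def/use:
  L0 def {g,y} use ∅
  L1 def {g,m} use {g}
  L2 def {m,q} use ∅
  L3 def {a} use {y}
  L4 def {a} use ∅
  L5 def {m} use ∅
  L6 def {a,q} use ∅

Backward fixpoint:
  L0: in=∅ out={g,y}
  L1: in={g,y} out={y}
  L2: in=∅ out=∅
  L3: in={y} out={y}
  L4: in={y} out={y}
  L5: in={y} out={y}
  L6: in=∅ out=∅

live-out(L5) = ["y"]

Answer: ["y"]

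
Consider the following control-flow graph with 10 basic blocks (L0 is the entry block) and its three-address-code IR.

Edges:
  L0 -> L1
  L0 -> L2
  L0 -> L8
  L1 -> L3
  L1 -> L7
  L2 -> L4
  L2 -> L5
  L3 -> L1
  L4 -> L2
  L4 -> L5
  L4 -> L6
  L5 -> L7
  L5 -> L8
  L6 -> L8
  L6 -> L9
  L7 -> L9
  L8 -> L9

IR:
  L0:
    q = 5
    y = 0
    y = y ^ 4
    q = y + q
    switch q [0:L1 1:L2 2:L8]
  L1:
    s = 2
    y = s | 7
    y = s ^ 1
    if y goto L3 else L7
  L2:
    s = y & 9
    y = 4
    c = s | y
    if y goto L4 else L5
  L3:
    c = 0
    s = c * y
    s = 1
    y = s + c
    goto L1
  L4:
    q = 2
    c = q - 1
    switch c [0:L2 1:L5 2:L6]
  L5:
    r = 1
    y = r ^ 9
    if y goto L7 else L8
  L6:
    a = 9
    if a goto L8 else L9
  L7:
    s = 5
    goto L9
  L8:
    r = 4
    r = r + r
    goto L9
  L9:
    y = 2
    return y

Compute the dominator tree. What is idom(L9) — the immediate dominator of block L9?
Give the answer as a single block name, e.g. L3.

idom tree: L1←L0 L2←L0 L3←L1 L4←L2 L5←L2 L6←L4 L7←L0 L8←L0 L9←L0
Dom∩ at merges:
  L1: preds {L0,L3}: {L0} ∩ {L0,L1,L3} = {L0}; idom=L0
  L2: preds {L0,L4}: {L0} ∩ {L0,L2,L4} = {L0}; idom=L0
  L5: preds {L2,L4}: {L0,L2} ∩ {L0,L2,L4} = {L0,L2}; idom=L2
  L7: preds {L1,L5}: {L0,L1} ∩ {L0,L2,L5} = {L0}; idom=L0
  L8: preds {L0,L5,L6}: {L0} ∩ {L0,L2,L5} ∩ {L0,L2,L4,L6} = {L0}; idom=L0
  L9: preds {L6,L7,L8}: {L0,L2,L4,L6} ∩ {L0,L7} ∩ {L0,L8} = {L0}; idom=L0

idom(L9) = L0

Answer: L0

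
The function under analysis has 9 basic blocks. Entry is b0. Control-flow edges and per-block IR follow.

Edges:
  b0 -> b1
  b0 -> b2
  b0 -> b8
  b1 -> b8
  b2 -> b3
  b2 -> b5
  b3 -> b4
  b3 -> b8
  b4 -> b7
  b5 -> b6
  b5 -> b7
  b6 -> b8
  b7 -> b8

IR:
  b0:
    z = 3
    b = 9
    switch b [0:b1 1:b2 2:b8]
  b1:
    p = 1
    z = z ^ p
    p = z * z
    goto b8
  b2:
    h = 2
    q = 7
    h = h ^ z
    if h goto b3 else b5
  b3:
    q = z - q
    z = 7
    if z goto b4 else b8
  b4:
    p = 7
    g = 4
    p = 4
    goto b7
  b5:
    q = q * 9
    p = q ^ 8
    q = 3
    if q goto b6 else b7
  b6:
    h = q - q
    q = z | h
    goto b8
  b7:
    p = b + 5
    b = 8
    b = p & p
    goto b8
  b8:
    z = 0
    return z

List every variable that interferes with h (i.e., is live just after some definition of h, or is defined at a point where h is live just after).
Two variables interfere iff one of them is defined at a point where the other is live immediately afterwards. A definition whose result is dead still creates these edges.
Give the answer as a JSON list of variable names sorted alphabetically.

Per-block:
  b0 def {b,z} use ∅
  b1 def {p,z} use {z}
  b2 def {h,q} use {z}
  b3 def {q,z} use {q,z}
  b4 def {g,p} use ∅
  b5 def {p,q} use {q}
  b6 def {h,q} use {q,z}
  b7 def {b,p} use {b}
  b8 def {z} use ∅

Live sets:
  live b0: ∅→{b,z}
  live b1: {z}→∅
  live b2: {b,z}→{b,q,z}
  live b3: {b,q,z}→{b}
  live b4: {b}→{b}
  live b5: {b,q,z}→{b,q,z}
  live b6: {q,z}→∅
  live b7: {b}→∅
  live b8: ∅→∅

Interference:
  b↔{g,h,p,q,z}
  g↔{b}
  h↔{b,q,z}
  p↔{b,z}
  q↔{b,h,z}
  z↔{b,h,p,q}

N(h) = ["b", "q", "z"]

Answer: ["b", "q", "z"]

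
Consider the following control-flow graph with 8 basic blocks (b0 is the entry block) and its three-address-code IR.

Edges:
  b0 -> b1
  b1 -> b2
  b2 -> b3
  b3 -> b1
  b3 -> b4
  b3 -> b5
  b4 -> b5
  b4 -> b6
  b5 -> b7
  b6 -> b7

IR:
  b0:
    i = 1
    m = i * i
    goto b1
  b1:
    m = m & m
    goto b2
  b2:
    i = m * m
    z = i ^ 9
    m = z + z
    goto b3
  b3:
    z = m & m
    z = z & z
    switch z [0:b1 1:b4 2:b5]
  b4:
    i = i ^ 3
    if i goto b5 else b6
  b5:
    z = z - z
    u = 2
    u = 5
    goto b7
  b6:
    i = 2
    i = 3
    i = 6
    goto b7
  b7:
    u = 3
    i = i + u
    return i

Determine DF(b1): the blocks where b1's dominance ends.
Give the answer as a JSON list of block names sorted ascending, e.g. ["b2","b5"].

idom tree: b1←b0 b2←b1 b3←b2 b4←b3 b5←b3 b6←b4 b7←b3
Dom at joins:
  b1: preds {b0,b3}: {b0} ∩ {b0,b1,b2,b3} = {b0}; idom=b0
  b5: preds {b3,b4}: {b0,b1,b2,b3} ∩ {b0,b1,b2,b3,b4} = {b0,b1,b2,b3}; idom=b3
  b7: preds {b5,b6}: {b0,b1,b2,b3,b5} ∩ {b0,b1,b2,b3,b4,b6} = {b0,b1,b2,b3}; idom=b3

DF derivation:
  join b1 pred b0: · stop@b0
  join b1 pred b3: b3→b2→b1 stop@b0
  join b5 pred b3: · stop@b3
  join b5 pred b4: b4 stop@b3
  join b7 pred b5: b5 stop@b3
  join b7 pred b6: b6→b4 stop@b3
  DF(b0)=∅
  DF(b1)={b1}
  DF(b2)={b1}
  DF(b3)={b1}
  DF(b4)={b5,b7}
  DF(b5)={b7}
  DF(b6)={b7}
  DF(b7)=∅

DF(b1) = ["b1"]

Answer: ["b1"]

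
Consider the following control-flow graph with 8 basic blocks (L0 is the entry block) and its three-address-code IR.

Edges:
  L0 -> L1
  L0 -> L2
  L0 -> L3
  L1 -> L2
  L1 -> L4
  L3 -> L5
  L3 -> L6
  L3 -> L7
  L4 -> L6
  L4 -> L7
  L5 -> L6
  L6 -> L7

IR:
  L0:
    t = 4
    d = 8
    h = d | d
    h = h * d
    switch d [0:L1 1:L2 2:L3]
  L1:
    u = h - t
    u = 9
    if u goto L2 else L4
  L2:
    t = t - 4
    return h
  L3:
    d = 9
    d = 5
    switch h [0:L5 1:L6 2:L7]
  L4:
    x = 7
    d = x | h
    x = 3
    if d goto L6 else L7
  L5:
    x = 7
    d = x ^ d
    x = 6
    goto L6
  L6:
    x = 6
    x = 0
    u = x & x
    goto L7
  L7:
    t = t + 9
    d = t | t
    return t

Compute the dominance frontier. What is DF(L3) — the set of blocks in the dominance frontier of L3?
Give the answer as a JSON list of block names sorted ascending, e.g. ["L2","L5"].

Answer: ["L6", "L7"]

Derivation:
idom tree: L1←L0 L2←L0 L3←L0 L4←L1 L5←L3 L6←L0 L7←L0
Join-block Dom:
  L2: preds {L0,L1}: {L0} ∩ {L0,L1} = {L0}; idom=L0
  L6: preds {L3,L4,L5}: {L0,L3} ∩ {L0,L1,L4} ∩ {L0,L3,L5} = {L0}; idom=L0
  L7: preds {L3,L4,L6}: {L0,L3} ∩ {L0,L1,L4} ∩ {L0,L6} = {L0}; idom=L0

DF walk-up:
  join L2 pred L0: · stop@L0
  join L2 pred L1: L1 stop@L0
  join L6 pred L3: L3 stop@L0
  join L6 pred L4: L4→L1 stop@L0
  join L6 pred L5: L5→L3 stop@L0
  join L7 pred L3: L3 stop@L0
  join L7 pred L4: L4→L1 stop@L0
  join L7 pred L6: L6 stop@L0
  DF(L0)=∅
  DF(L1)={L2,L6,L7}
  DF(L2)=∅
  DF(L3)={L6,L7}
  DF(L4)={L6,L7}
  DF(L5)={L6}
  DF(L6)={L7}
  DF(L7)=∅

DF(L3) = ["L6", "L7"]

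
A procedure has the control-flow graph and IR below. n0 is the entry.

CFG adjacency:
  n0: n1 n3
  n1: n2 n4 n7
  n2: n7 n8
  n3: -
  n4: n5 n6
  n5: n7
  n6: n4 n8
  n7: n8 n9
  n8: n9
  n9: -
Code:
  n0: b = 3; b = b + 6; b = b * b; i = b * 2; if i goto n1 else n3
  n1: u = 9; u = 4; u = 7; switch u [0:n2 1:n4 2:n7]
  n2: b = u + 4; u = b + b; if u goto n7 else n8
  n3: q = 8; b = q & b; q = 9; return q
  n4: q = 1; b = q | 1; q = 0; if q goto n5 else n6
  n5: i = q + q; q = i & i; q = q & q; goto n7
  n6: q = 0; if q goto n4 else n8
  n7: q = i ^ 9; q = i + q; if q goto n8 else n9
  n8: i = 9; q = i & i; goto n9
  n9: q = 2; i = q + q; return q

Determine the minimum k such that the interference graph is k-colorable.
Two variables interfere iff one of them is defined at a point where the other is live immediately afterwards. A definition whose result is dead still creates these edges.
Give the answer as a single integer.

Answer: 3

Working:
def/use:
  n0 def {b,i} use ∅
  n1 def {u} use ∅
  n2 def {b,u} use {u}
  n3 def {b,q} use {b}
  n4 def {b,q} use ∅
  n5 def {i,q} use {q}
  n6 def {q} use ∅
  n7 def {q} use {i}
  n8 def {i,q} use ∅
  n9 def {i,q} use ∅

Backward fixpoint:
  n0 li=∅ lo={b,i}
  n1 li={i} lo={i,u}
  n2 li={i,u} lo={i}
  n3 li={b} lo=∅
  n4 li=∅ lo={q}
  n5 li={q} lo={i}
  n6 li=∅ lo=∅
  n7 li={i} lo=∅
  n8 li=∅ lo=∅
  n9 li=∅ lo=∅

Interfere edges:
  b — {i,q}
  i — {b,q,u}
  q — {b,i}
  u — {i}

Registers:
  clique {b,i,q} ⇒ need ≥ 3
  assign b→c1 i→c0 q→c2 u→c1 — no edge inside a register ⇒ χ ≤ 3
  χ = 3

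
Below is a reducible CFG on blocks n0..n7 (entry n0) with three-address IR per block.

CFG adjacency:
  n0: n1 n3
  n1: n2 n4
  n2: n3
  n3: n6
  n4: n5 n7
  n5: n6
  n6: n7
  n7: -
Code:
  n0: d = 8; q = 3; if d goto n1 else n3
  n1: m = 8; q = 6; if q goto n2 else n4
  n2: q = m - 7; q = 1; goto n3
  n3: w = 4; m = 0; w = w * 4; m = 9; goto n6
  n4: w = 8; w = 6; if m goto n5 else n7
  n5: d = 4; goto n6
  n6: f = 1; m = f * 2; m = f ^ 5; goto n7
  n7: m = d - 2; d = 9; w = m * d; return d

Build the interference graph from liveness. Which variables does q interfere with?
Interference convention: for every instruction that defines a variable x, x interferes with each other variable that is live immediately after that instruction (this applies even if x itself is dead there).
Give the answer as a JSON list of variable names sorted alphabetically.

def/use:
  n0: def={d,q} ue=∅
  n1: def={m,q} ue=∅
  n2: def={q} ue={m}
  n3: def={m,w} ue=∅
  n4: def={w} ue={m}
  n5: def={d} ue=∅
  n6: def={f,m} ue=∅
  n7: def={d,m,w} ue={d}

Liveness:
  n0: in=∅ out={d}
  n1: in={d} out={d,m}
  n2: in={d,m} out={d}
  n3: in={d} out={d}
  n4: in={d,m} out={d}
  n5: in=∅ out={d}
  n6: in={d} out={d}
  n7: in={d} out=∅

Interfere edges:
  d↔{f,m,q,w}
  f↔{d,m}
  m↔{d,f,q,w}
  q↔{d,m}
  w↔{d,m}

N(q) = ["d", "m"]

Answer: ["d", "m"]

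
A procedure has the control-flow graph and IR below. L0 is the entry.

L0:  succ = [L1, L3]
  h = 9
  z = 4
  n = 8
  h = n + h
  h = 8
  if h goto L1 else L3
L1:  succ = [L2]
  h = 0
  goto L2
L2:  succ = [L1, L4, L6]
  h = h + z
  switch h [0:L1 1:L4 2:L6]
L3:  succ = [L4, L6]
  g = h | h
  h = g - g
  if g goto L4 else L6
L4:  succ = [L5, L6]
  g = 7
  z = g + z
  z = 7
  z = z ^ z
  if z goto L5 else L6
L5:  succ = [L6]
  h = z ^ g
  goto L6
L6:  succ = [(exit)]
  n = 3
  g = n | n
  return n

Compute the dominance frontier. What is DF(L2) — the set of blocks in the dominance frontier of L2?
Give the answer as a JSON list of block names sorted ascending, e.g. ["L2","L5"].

idom tree: L1←L0 L2←L1 L3←L0 L4←L0 L5←L4 L6←L0
Dom at joins:
  L1: preds {L0,L2}: {L0} ∩ {L0,L1,L2} = {L0}; idom=L0
  L4: preds {L2,L3}: {L0,L1,L2} ∩ {L0,L3} = {L0}; idom=L0
  L6: preds {L2,L3,L4,L5}: {L0,L1,L2} ∩ {L0,L3} ∩ {L0,L4} ∩ {L0,L4,L5} = {L0}; idom=L0

Frontier:
  L1←L0: walk · to L0
  L1←L2: walk L2→L1 to L0
  L4←L2: walk L2→L1 to L0
  L4←L3: walk L3 to L0
  L6←L2: walk L2→L1 to L0
  L6←L3: walk L3 to L0
  L6←L4: walk L4 to L0
  L6←L5: walk L5→L4 to L0
  L0: DF=∅
  L1: DF={L1,L4,L6}
  L2: DF={L1,L4,L6}
  L3: DF={L4,L6}
  L4: DF={L6}
  L5: DF={L6}
  L6: DF=∅

DF(L2) = ["L1", "L4", "L6"]

Answer: ["L1", "L4", "L6"]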